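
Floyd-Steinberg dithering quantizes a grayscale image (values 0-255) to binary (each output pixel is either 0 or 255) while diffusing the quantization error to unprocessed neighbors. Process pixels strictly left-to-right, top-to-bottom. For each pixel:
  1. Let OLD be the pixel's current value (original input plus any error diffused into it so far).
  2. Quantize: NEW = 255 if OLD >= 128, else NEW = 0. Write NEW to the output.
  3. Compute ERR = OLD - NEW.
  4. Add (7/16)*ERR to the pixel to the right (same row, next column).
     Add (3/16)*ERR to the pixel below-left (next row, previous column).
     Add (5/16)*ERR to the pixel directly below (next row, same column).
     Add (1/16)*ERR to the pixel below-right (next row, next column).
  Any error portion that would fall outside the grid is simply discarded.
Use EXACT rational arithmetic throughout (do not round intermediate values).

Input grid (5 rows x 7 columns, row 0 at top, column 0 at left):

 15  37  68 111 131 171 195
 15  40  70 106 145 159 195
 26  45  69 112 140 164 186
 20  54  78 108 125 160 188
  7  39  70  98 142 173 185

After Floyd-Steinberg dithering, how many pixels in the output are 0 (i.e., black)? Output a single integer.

(0,0): OLD=15 → NEW=0, ERR=15
(0,1): OLD=697/16 → NEW=0, ERR=697/16
(0,2): OLD=22287/256 → NEW=0, ERR=22287/256
(0,3): OLD=610665/4096 → NEW=255, ERR=-433815/4096
(0,4): OLD=5548511/65536 → NEW=0, ERR=5548511/65536
(0,5): OLD=218146073/1048576 → NEW=255, ERR=-49240807/1048576
(0,6): OLD=2926871471/16777216 → NEW=255, ERR=-1351318609/16777216
(1,0): OLD=7131/256 → NEW=0, ERR=7131/256
(1,1): OLD=170109/2048 → NEW=0, ERR=170109/2048
(1,2): OLD=7628993/65536 → NEW=0, ERR=7628993/65536
(1,3): OLD=38049453/262144 → NEW=255, ERR=-28797267/262144
(1,4): OLD=1811474663/16777216 → NEW=0, ERR=1811474663/16777216
(1,5): OLD=24394379287/134217728 → NEW=255, ERR=-9831141353/134217728
(1,6): OLD=289585754233/2147483648 → NEW=255, ERR=-258022576007/2147483648
(2,0): OLD=1647535/32768 → NEW=0, ERR=1647535/32768
(2,1): OLD=122181365/1048576 → NEW=0, ERR=122181365/1048576
(2,2): OLD=2364745503/16777216 → NEW=255, ERR=-1913444577/16777216
(2,3): OLD=7421489895/134217728 → NEW=0, ERR=7421489895/134217728
(2,4): OLD=190409750871/1073741824 → NEW=255, ERR=-83394414249/1073741824
(2,5): OLD=3138785013469/34359738368 → NEW=0, ERR=3138785013469/34359738368
(2,6): OLD=101067498210523/549755813888 → NEW=255, ERR=-39120234330917/549755813888
(3,0): OLD=965694015/16777216 → NEW=0, ERR=965694015/16777216
(3,1): OLD=13066543059/134217728 → NEW=0, ERR=13066543059/134217728
(3,2): OLD=110167713641/1073741824 → NEW=0, ERR=110167713641/1073741824
(3,3): OLD=637703941871/4294967296 → NEW=255, ERR=-457512718609/4294967296
(3,4): OLD=41071914667583/549755813888 → NEW=0, ERR=41071914667583/549755813888
(3,5): OLD=892961222107821/4398046511104 → NEW=255, ERR=-228540638223699/4398046511104
(3,6): OLD=10466494546322291/70368744177664 → NEW=255, ERR=-7477535218982029/70368744177664
(4,0): OLD=92859775313/2147483648 → NEW=0, ERR=92859775313/2147483648
(4,1): OLD=3819986784029/34359738368 → NEW=0, ERR=3819986784029/34359738368
(4,2): OLD=75214378419411/549755813888 → NEW=255, ERR=-64973354122029/549755813888
(4,3): OLD=147008555399681/4398046511104 → NEW=0, ERR=147008555399681/4398046511104
(4,4): OLD=5755091604601331/35184372088832 → NEW=255, ERR=-3216923278050829/35184372088832
(4,5): OLD=114285106353670963/1125899906842624 → NEW=0, ERR=114285106353670963/1125899906842624
(4,6): OLD=3475950247826034517/18014398509481984 → NEW=255, ERR=-1117721372091871403/18014398509481984
Output grid:
  Row 0: ...#.##  (4 black, running=4)
  Row 1: ...#.##  (4 black, running=8)
  Row 2: ..#.#.#  (4 black, running=12)
  Row 3: ...#.##  (4 black, running=16)
  Row 4: ..#.#.#  (4 black, running=20)

Answer: 20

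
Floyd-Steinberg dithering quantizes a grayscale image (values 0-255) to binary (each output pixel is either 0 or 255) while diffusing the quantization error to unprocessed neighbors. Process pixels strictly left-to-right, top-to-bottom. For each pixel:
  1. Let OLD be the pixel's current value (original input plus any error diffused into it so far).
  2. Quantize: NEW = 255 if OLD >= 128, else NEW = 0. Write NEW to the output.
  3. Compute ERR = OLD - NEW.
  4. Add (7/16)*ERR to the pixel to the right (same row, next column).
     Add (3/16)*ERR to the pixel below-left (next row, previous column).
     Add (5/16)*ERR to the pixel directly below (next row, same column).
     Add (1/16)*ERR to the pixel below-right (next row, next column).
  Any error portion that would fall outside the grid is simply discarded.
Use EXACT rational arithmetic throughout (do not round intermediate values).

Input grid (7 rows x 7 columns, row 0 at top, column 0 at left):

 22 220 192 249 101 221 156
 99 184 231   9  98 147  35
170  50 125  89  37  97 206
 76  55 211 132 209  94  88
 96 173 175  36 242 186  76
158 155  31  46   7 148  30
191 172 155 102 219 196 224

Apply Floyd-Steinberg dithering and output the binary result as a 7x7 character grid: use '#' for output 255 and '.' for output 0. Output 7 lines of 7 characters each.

Answer: .###.##
.##..#.
#..#..#
..#.#.#
###.##.
.#...#.
#.#.###

Derivation:
(0,0): OLD=22 → NEW=0, ERR=22
(0,1): OLD=1837/8 → NEW=255, ERR=-203/8
(0,2): OLD=23155/128 → NEW=255, ERR=-9485/128
(0,3): OLD=443557/2048 → NEW=255, ERR=-78683/2048
(0,4): OLD=2758787/32768 → NEW=0, ERR=2758787/32768
(0,5): OLD=135179157/524288 → NEW=255, ERR=1485717/524288
(0,6): OLD=1319022867/8388608 → NEW=255, ERR=-820072173/8388608
(1,0): OLD=12943/128 → NEW=0, ERR=12943/128
(1,1): OLD=212777/1024 → NEW=255, ERR=-48343/1024
(1,2): OLD=5845789/32768 → NEW=255, ERR=-2510051/32768
(1,3): OLD=-3324551/131072 → NEW=0, ERR=-3324551/131072
(1,4): OLD=934013419/8388608 → NEW=0, ERR=934013419/8388608
(1,5): OLD=12316495131/67108864 → NEW=255, ERR=-4796265189/67108864
(1,6): OLD=-28605607627/1073741824 → NEW=0, ERR=-28605607627/1073741824
(2,0): OLD=3157971/16384 → NEW=255, ERR=-1019949/16384
(2,1): OLD=-16511/524288 → NEW=0, ERR=-16511/524288
(2,2): OLD=783010115/8388608 → NEW=0, ERR=783010115/8388608
(2,3): OLD=9261029739/67108864 → NEW=255, ERR=-7851730581/67108864
(2,4): OLD=3017952251/536870912 → NEW=0, ERR=3017952251/536870912
(2,5): OLD=1358734321993/17179869184 → NEW=0, ERR=1358734321993/17179869184
(2,6): OLD=62619696585871/274877906944 → NEW=255, ERR=-7474169684849/274877906944
(3,0): OLD=474292835/8388608 → NEW=0, ERR=474292835/8388608
(3,1): OLD=6263760231/67108864 → NEW=0, ERR=6263760231/67108864
(3,2): OLD=139084472965/536870912 → NEW=255, ERR=2182390405/536870912
(3,3): OLD=223561344963/2147483648 → NEW=0, ERR=223561344963/2147483648
(3,4): OLD=72517950166627/274877906944 → NEW=255, ERR=2424083895907/274877906944
(3,5): OLD=259103193786265/2199023255552 → NEW=0, ERR=259103193786265/2199023255552
(3,6): OLD=4784898306142215/35184372088832 → NEW=255, ERR=-4187116576509945/35184372088832
(4,0): OLD=140842209197/1073741824 → NEW=255, ERR=-132961955923/1073741824
(4,1): OLD=2616288321161/17179869184 → NEW=255, ERR=-1764578320759/17179869184
(4,2): OLD=43069762832935/274877906944 → NEW=255, ERR=-27024103437785/274877906944
(4,3): OLD=60314923343325/2199023255552 → NEW=0, ERR=60314923343325/2199023255552
(4,4): OLD=5020011131668903/17592186044416 → NEW=255, ERR=534003690342823/17592186044416
(4,5): OLD=120661931513211015/562949953421312 → NEW=255, ERR=-22890306609223545/562949953421312
(4,6): OLD=255676088584238817/9007199254740992 → NEW=0, ERR=255676088584238817/9007199254740992
(5,0): OLD=27500017861035/274877906944 → NEW=0, ERR=27500017861035/274877906944
(5,1): OLD=308960248779001/2199023255552 → NEW=255, ERR=-251790681386759/2199023255552
(5,2): OLD=-898852313746049/17592186044416 → NEW=0, ERR=-898852313746049/17592186044416
(5,3): OLD=4470474058605531/140737488355328 → NEW=0, ERR=4470474058605531/140737488355328
(5,4): OLD=220433959427214057/9007199254740992 → NEW=0, ERR=220433959427214057/9007199254740992
(5,5): OLD=11040649588843762841/72057594037927936 → NEW=255, ERR=-7334036890827860839/72057594037927936
(5,6): OLD=-9453528800200677673/1152921504606846976 → NEW=0, ERR=-9453528800200677673/1152921504606846976
(6,0): OLD=7064843739248035/35184372088832 → NEW=255, ERR=-1907171143404125/35184372088832
(6,1): OLD=61460827877432255/562949953421312 → NEW=0, ERR=61460827877432255/562949953421312
(6,2): OLD=1671712583695767773/9007199254740992 → NEW=255, ERR=-625123226263185187/9007199254740992
(6,3): OLD=5977763896146218819/72057594037927936 → NEW=0, ERR=5977763896146218819/72057594037927936
(6,4): OLD=35429785900566753889/144115188075855872 → NEW=255, ERR=-1319587058776493471/144115188075855872
(6,5): OLD=2954796972295440981517/18446744073709551616 → NEW=255, ERR=-1749122766500494680563/18446744073709551616
(6,6): OLD=51235475646603583639179/295147905179352825856 → NEW=255, ERR=-24027240174131386954101/295147905179352825856
Row 0: .###.##
Row 1: .##..#.
Row 2: #..#..#
Row 3: ..#.#.#
Row 4: ###.##.
Row 5: .#...#.
Row 6: #.#.###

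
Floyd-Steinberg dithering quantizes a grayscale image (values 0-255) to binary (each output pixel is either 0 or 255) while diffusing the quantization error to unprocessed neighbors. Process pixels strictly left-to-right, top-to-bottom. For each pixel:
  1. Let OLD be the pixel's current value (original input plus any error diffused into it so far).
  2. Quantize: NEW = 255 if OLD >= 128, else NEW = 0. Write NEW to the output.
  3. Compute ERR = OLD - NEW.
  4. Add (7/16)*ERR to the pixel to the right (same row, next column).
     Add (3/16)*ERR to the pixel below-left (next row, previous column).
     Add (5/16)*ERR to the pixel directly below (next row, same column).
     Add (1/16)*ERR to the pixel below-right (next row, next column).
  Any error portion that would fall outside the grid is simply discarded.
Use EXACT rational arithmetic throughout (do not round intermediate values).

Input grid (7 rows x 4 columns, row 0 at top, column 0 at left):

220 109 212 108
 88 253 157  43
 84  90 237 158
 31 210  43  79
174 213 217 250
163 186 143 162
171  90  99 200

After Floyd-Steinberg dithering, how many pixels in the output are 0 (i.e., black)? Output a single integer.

Answer: 11

Derivation:
(0,0): OLD=220 → NEW=255, ERR=-35
(0,1): OLD=1499/16 → NEW=0, ERR=1499/16
(0,2): OLD=64765/256 → NEW=255, ERR=-515/256
(0,3): OLD=438763/4096 → NEW=0, ERR=438763/4096
(1,0): OLD=24225/256 → NEW=0, ERR=24225/256
(1,1): OLD=657639/2048 → NEW=255, ERR=135399/2048
(1,2): OLD=13843571/65536 → NEW=255, ERR=-2868109/65536
(1,3): OLD=59981205/1048576 → NEW=0, ERR=59981205/1048576
(2,0): OLD=4127709/32768 → NEW=0, ERR=4127709/32768
(2,1): OLD=171420879/1048576 → NEW=255, ERR=-95966001/1048576
(2,2): OLD=415532171/2097152 → NEW=255, ERR=-119241589/2097152
(2,3): OLD=4974941695/33554432 → NEW=255, ERR=-3581438465/33554432
(3,0): OLD=892629133/16777216 → NEW=0, ERR=892629133/16777216
(3,1): OLD=54194158483/268435456 → NEW=255, ERR=-14256882797/268435456
(3,2): OLD=-101951022227/4294967296 → NEW=0, ERR=-101951022227/4294967296
(3,3): OLD=2178854114683/68719476736 → NEW=0, ERR=2178854114683/68719476736
(4,0): OLD=775963991753/4294967296 → NEW=255, ERR=-319252668727/4294967296
(4,1): OLD=5592294615643/34359738368 → NEW=255, ERR=-3169438668197/34359738368
(4,2): OLD=188952600442491/1099511627776 → NEW=255, ERR=-91422864640389/1099511627776
(4,3): OLD=3906295326105805/17592186044416 → NEW=255, ERR=-579712115220275/17592186044416
(5,0): OLD=67331774910073/549755813888 → NEW=0, ERR=67331774910073/549755813888
(5,1): OLD=3351683988975599/17592186044416 → NEW=255, ERR=-1134323452350481/17592186044416
(5,2): OLD=676091855880051/8796093022208 → NEW=0, ERR=676091855880051/8796093022208
(5,3): OLD=50702905799099387/281474976710656 → NEW=255, ERR=-21073213262117893/281474976710656
(6,0): OLD=55502334646082413/281474976710656 → NEW=255, ERR=-16273784415134867/281474976710656
(6,1): OLD=300040286287804363/4503599627370496 → NEW=0, ERR=300040286287804363/4503599627370496
(6,2): OLD=9662877924439044765/72057594037927936 → NEW=255, ERR=-8711808555232578915/72057594037927936
(6,3): OLD=148166472542599817547/1152921504606846976 → NEW=255, ERR=-145828511132146161333/1152921504606846976
Output grid:
  Row 0: #.#.  (2 black, running=2)
  Row 1: .##.  (2 black, running=4)
  Row 2: .###  (1 black, running=5)
  Row 3: .#..  (3 black, running=8)
  Row 4: ####  (0 black, running=8)
  Row 5: .#.#  (2 black, running=10)
  Row 6: #.##  (1 black, running=11)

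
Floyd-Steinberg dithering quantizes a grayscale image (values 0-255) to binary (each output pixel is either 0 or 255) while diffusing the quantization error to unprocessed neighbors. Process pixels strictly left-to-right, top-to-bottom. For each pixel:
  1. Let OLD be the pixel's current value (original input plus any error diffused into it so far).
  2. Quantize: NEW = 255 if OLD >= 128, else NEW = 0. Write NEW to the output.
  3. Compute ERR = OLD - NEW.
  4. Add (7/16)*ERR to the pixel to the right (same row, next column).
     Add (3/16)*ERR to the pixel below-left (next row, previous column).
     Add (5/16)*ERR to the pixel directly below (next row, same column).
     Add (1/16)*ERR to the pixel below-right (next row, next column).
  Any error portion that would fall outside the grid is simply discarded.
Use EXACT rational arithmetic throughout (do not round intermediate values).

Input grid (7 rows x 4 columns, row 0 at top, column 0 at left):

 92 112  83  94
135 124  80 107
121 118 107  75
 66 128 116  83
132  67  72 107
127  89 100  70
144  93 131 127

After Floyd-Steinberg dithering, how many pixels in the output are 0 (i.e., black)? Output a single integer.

(0,0): OLD=92 → NEW=0, ERR=92
(0,1): OLD=609/4 → NEW=255, ERR=-411/4
(0,2): OLD=2435/64 → NEW=0, ERR=2435/64
(0,3): OLD=113301/1024 → NEW=0, ERR=113301/1024
(1,0): OLD=9247/64 → NEW=255, ERR=-7073/64
(1,1): OLD=28889/512 → NEW=0, ERR=28889/512
(1,2): OLD=2144653/16384 → NEW=255, ERR=-2033267/16384
(1,3): OLD=23503979/262144 → NEW=0, ERR=23503979/262144
(2,0): OLD=794979/8192 → NEW=0, ERR=794979/8192
(2,1): OLD=38774449/262144 → NEW=255, ERR=-28072271/262144
(2,2): OLD=21865797/524288 → NEW=0, ERR=21865797/524288
(2,3): OLD=952181425/8388608 → NEW=0, ERR=952181425/8388608
(3,0): OLD=319803891/4194304 → NEW=0, ERR=319803891/4194304
(3,1): OLD=9514588525/67108864 → NEW=255, ERR=-7598171795/67108864
(3,2): OLD=101026811923/1073741824 → NEW=0, ERR=101026811923/1073741824
(3,3): OLD=2787294089989/17179869184 → NEW=255, ERR=-1593572551931/17179869184
(4,0): OLD=144523716663/1073741824 → NEW=255, ERR=-129280448457/1073741824
(4,1): OLD=11592292197/8589934592 → NEW=0, ERR=11592292197/8589934592
(4,2): OLD=21309796709253/274877906944 → NEW=0, ERR=21309796709253/274877906944
(4,3): OLD=518136613350707/4398046511104 → NEW=0, ERR=518136613350707/4398046511104
(5,0): OLD=12318306029255/137438953472 → NEW=0, ERR=12318306029255/137438953472
(5,1): OLD=596570785972113/4398046511104 → NEW=255, ERR=-524931074359407/4398046511104
(5,2): OLD=207108928988993/2199023255552 → NEW=0, ERR=207108928988993/2199023255552
(5,3): OLD=10756976912383965/70368744177664 → NEW=255, ERR=-7187052852920355/70368744177664
(6,0): OLD=10529234903186195/70368744177664 → NEW=255, ERR=-7414794862118125/70368744177664
(6,1): OLD=37000071222706485/1125899906842624 → NEW=0, ERR=37000071222706485/1125899906842624
(6,2): OLD=2669724669536722147/18014398509481984 → NEW=255, ERR=-1923946950381183773/18014398509481984
(6,3): OLD=15634837813138881333/288230376151711744 → NEW=0, ERR=15634837813138881333/288230376151711744
Output grid:
  Row 0: .#..  (3 black, running=3)
  Row 1: #.#.  (2 black, running=5)
  Row 2: .#..  (3 black, running=8)
  Row 3: .#.#  (2 black, running=10)
  Row 4: #...  (3 black, running=13)
  Row 5: .#.#  (2 black, running=15)
  Row 6: #.#.  (2 black, running=17)

Answer: 17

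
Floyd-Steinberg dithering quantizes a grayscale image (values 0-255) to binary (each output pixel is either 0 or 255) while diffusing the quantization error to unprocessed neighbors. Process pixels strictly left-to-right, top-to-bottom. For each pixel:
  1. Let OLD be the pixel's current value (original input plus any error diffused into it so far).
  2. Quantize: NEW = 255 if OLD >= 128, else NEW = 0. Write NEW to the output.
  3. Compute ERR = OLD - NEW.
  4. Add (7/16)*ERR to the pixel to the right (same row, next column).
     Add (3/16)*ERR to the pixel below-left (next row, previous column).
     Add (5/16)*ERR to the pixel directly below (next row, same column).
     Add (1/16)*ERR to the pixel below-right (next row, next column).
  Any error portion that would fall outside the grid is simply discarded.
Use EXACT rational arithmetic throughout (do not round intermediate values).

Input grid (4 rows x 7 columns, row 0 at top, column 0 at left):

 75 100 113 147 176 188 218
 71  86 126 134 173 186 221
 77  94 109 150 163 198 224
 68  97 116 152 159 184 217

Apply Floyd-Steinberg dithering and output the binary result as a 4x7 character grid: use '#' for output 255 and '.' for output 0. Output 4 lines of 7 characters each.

(0,0): OLD=75 → NEW=0, ERR=75
(0,1): OLD=2125/16 → NEW=255, ERR=-1955/16
(0,2): OLD=15243/256 → NEW=0, ERR=15243/256
(0,3): OLD=708813/4096 → NEW=255, ERR=-335667/4096
(0,4): OLD=9184667/65536 → NEW=255, ERR=-7527013/65536
(0,5): OLD=144443197/1048576 → NEW=255, ERR=-122943683/1048576
(0,6): OLD=2796827307/16777216 → NEW=255, ERR=-1481362773/16777216
(1,0): OLD=18311/256 → NEW=0, ERR=18311/256
(1,1): OLD=194481/2048 → NEW=0, ERR=194481/2048
(1,2): OLD=10692229/65536 → NEW=255, ERR=-6019451/65536
(1,3): OLD=13210209/262144 → NEW=0, ERR=13210209/262144
(1,4): OLD=2215421379/16777216 → NEW=255, ERR=-2062768701/16777216
(1,5): OLD=9641557811/134217728 → NEW=0, ERR=9641557811/134217728
(1,6): OLD=467093488541/2147483648 → NEW=255, ERR=-80514841699/2147483648
(2,0): OLD=3839019/32768 → NEW=0, ERR=3839019/32768
(2,1): OLD=170058633/1048576 → NEW=255, ERR=-97328247/1048576
(2,2): OLD=923959515/16777216 → NEW=0, ERR=923959515/16777216
(2,3): OLD=21615508163/134217728 → NEW=255, ERR=-12610012477/134217728
(2,4): OLD=107473649843/1073741824 → NEW=0, ERR=107473649843/1073741824
(2,5): OLD=8573605000721/34359738368 → NEW=255, ERR=-188128283119/34359738368
(2,6): OLD=117855455792775/549755813888 → NEW=255, ERR=-22332276748665/549755813888
(3,0): OLD=1463108987/16777216 → NEW=0, ERR=1463108987/16777216
(3,1): OLD=16615599327/134217728 → NEW=0, ERR=16615599327/134217728
(3,2): OLD=176043813005/1073741824 → NEW=255, ERR=-97760352115/1073741824
(3,3): OLD=451042877643/4294967296 → NEW=0, ERR=451042877643/4294967296
(3,4): OLD=126072811487611/549755813888 → NEW=255, ERR=-14114921053829/549755813888
(3,5): OLD=746328042266785/4398046511104 → NEW=255, ERR=-375173818064735/4398046511104
(3,6): OLD=11726429269914111/70368744177664 → NEW=255, ERR=-6217600495390209/70368744177664
Row 0: .#.####
Row 1: ..#.#.#
Row 2: .#.#.##
Row 3: ..#.###

Answer: .#.####
..#.#.#
.#.#.##
..#.###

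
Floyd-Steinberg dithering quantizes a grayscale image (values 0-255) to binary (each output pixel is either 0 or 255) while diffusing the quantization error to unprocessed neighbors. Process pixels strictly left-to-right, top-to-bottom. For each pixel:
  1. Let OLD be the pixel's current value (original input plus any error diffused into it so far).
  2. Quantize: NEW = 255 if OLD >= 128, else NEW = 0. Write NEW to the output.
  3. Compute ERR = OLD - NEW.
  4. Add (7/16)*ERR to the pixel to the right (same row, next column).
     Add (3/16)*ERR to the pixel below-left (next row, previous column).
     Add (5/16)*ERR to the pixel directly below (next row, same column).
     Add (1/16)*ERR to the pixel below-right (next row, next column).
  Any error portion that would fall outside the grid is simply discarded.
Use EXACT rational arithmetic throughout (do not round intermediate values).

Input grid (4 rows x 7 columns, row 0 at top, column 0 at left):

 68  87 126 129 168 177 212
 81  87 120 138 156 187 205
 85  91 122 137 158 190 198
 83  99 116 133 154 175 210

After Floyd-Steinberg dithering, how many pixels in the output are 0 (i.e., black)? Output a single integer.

Answer: 12

Derivation:
(0,0): OLD=68 → NEW=0, ERR=68
(0,1): OLD=467/4 → NEW=0, ERR=467/4
(0,2): OLD=11333/64 → NEW=255, ERR=-4987/64
(0,3): OLD=97187/1024 → NEW=0, ERR=97187/1024
(0,4): OLD=3432821/16384 → NEW=255, ERR=-745099/16384
(0,5): OLD=41183795/262144 → NEW=255, ERR=-25662925/262144
(0,6): OLD=709551973/4194304 → NEW=255, ERR=-359995547/4194304
(1,0): OLD=7945/64 → NEW=0, ERR=7945/64
(1,1): OLD=85727/512 → NEW=255, ERR=-44833/512
(1,2): OLD=1350571/16384 → NEW=0, ERR=1350571/16384
(1,3): OLD=12473215/65536 → NEW=255, ERR=-4238465/65536
(1,4): OLD=423917581/4194304 → NEW=0, ERR=423917581/4194304
(1,5): OLD=6096507325/33554432 → NEW=255, ERR=-2459872835/33554432
(1,6): OLD=75154750835/536870912 → NEW=255, ERR=-61747331725/536870912
(2,0): OLD=879621/8192 → NEW=0, ERR=879621/8192
(2,1): OLD=35082151/262144 → NEW=255, ERR=-31764569/262144
(2,2): OLD=323582709/4194304 → NEW=0, ERR=323582709/4194304
(2,3): OLD=5860091725/33554432 → NEW=255, ERR=-2696288435/33554432
(2,4): OLD=36679287853/268435456 → NEW=255, ERR=-31771753427/268435456
(2,5): OLD=859512652895/8589934592 → NEW=0, ERR=859512652895/8589934592
(2,6): OLD=27659987373961/137438953472 → NEW=255, ERR=-7386945761399/137438953472
(3,0): OLD=393572885/4194304 → NEW=0, ERR=393572885/4194304
(3,1): OLD=4139368145/33554432 → NEW=0, ERR=4139368145/33554432
(3,2): OLD=46020590515/268435456 → NEW=255, ERR=-22430450765/268435456
(3,3): OLD=57939997677/1073741824 → NEW=0, ERR=57939997677/1073741824
(3,4): OLD=21215046275605/137438953472 → NEW=255, ERR=-13831886859755/137438953472
(3,5): OLD=159169449448047/1099511627776 → NEW=255, ERR=-121206015634833/1099511627776
(3,6): OLD=2660456748998129/17592186044416 → NEW=255, ERR=-1825550692327951/17592186044416
Output grid:
  Row 0: ..#.###  (3 black, running=3)
  Row 1: .#.#.##  (3 black, running=6)
  Row 2: .#.##.#  (3 black, running=9)
  Row 3: ..#.###  (3 black, running=12)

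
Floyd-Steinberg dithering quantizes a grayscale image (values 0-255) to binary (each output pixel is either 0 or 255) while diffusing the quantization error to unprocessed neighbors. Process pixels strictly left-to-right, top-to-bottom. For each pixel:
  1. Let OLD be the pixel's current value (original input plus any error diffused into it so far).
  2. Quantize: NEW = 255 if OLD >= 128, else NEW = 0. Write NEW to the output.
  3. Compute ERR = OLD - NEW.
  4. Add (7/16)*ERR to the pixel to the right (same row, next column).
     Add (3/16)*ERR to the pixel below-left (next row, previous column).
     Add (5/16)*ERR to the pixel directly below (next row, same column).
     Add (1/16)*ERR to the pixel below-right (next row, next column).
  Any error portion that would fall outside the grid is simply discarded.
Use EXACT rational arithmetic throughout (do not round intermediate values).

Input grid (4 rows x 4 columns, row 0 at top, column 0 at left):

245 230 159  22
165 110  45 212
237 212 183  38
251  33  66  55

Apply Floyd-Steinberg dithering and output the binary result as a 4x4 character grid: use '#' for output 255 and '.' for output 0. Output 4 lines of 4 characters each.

Answer: ###.
#..#
###.
#...

Derivation:
(0,0): OLD=245 → NEW=255, ERR=-10
(0,1): OLD=1805/8 → NEW=255, ERR=-235/8
(0,2): OLD=18707/128 → NEW=255, ERR=-13933/128
(0,3): OLD=-52475/2048 → NEW=0, ERR=-52475/2048
(1,0): OLD=20015/128 → NEW=255, ERR=-12625/128
(1,1): OLD=37513/1024 → NEW=0, ERR=37513/1024
(1,2): OLD=667517/32768 → NEW=0, ERR=667517/32768
(1,3): OLD=108056827/524288 → NEW=255, ERR=-25636613/524288
(2,0): OLD=3490547/16384 → NEW=255, ERR=-687373/16384
(2,1): OLD=106298465/524288 → NEW=255, ERR=-27394975/524288
(2,2): OLD=167381077/1048576 → NEW=255, ERR=-100005803/1048576
(2,3): OLD=-297511999/16777216 → NEW=0, ERR=-297511999/16777216
(3,0): OLD=1913376003/8388608 → NEW=255, ERR=-225719037/8388608
(3,1): OLD=-2094520483/134217728 → NEW=0, ERR=-2094520483/134217728
(3,2): OLD=48915161891/2147483648 → NEW=0, ERR=48915161891/2147483648
(3,3): OLD=1836972179573/34359738368 → NEW=0, ERR=1836972179573/34359738368
Row 0: ###.
Row 1: #..#
Row 2: ###.
Row 3: #...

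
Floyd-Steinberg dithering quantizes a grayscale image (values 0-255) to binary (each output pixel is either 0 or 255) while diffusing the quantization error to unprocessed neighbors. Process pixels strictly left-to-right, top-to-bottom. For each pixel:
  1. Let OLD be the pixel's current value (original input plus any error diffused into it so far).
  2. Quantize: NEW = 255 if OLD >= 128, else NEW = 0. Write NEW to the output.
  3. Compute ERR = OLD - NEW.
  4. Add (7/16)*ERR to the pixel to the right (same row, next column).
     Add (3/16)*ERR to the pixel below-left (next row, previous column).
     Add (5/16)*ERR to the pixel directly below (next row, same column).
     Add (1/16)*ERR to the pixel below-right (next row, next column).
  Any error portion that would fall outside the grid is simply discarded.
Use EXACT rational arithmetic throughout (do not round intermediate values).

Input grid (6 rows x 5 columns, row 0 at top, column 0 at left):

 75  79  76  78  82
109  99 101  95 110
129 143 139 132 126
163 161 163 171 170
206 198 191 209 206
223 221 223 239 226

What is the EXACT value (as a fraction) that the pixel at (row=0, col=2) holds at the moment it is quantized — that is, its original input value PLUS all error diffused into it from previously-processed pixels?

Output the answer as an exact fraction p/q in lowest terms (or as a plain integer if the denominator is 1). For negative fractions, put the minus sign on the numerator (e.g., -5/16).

Answer: 31979/256

Derivation:
(0,0): OLD=75 → NEW=0, ERR=75
(0,1): OLD=1789/16 → NEW=0, ERR=1789/16
(0,2): OLD=31979/256 → NEW=0, ERR=31979/256
Target (0,2): original=76, with diffused error = 31979/256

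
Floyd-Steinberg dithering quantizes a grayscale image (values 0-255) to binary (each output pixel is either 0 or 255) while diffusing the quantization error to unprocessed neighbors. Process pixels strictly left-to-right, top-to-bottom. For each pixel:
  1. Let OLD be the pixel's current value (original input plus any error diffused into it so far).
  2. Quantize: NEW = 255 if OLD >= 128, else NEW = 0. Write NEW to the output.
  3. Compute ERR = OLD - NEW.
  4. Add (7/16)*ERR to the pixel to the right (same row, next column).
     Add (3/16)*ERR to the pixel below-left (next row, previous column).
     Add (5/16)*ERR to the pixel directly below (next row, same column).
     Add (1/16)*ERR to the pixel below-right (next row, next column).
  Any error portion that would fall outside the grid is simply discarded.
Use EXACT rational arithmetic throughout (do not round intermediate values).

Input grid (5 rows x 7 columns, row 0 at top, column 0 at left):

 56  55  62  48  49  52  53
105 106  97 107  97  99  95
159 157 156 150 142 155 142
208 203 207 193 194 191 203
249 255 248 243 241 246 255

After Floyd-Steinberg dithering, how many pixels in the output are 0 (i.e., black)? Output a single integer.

(0,0): OLD=56 → NEW=0, ERR=56
(0,1): OLD=159/2 → NEW=0, ERR=159/2
(0,2): OLD=3097/32 → NEW=0, ERR=3097/32
(0,3): OLD=46255/512 → NEW=0, ERR=46255/512
(0,4): OLD=725193/8192 → NEW=0, ERR=725193/8192
(0,5): OLD=11892095/131072 → NEW=0, ERR=11892095/131072
(0,6): OLD=194393721/2097152 → NEW=0, ERR=194393721/2097152
(1,0): OLD=4397/32 → NEW=255, ERR=-3763/32
(1,1): OLD=25867/256 → NEW=0, ERR=25867/256
(1,2): OLD=1583991/8192 → NEW=255, ERR=-504969/8192
(1,3): OLD=4289683/32768 → NEW=255, ERR=-4066157/32768
(1,4): OLD=195104353/2097152 → NEW=0, ERR=195104353/2097152
(1,5): OLD=3203908705/16777216 → NEW=255, ERR=-1074281375/16777216
(1,6): OLD=27279335695/268435456 → NEW=0, ERR=27279335695/268435456
(2,0): OLD=578345/4096 → NEW=255, ERR=-466135/4096
(2,1): OLD=15712899/131072 → NEW=0, ERR=15712899/131072
(2,2): OLD=361198505/2097152 → NEW=255, ERR=-173575255/2097152
(2,3): OLD=1486504385/16777216 → NEW=0, ERR=1486504385/16777216
(2,4): OLD=25511411529/134217728 → NEW=255, ERR=-8714109111/134217728
(2,5): OLD=564591257595/4294967296 → NEW=255, ERR=-530625402885/4294967296
(2,6): OLD=7951118699917/68719476736 → NEW=0, ERR=7951118699917/68719476736
(3,0): OLD=408764713/2097152 → NEW=255, ERR=-126009047/2097152
(3,1): OLD=3213565701/16777216 → NEW=255, ERR=-1064624379/16777216
(3,2): OLD=23820761383/134217728 → NEW=255, ERR=-10404759257/134217728
(3,3): OLD=90960015253/536870912 → NEW=255, ERR=-45942067307/536870912
(3,4): OLD=8153234173737/68719476736 → NEW=0, ERR=8153234173737/68719476736
(3,5): OLD=122010530062747/549755813888 → NEW=255, ERR=-18177202478693/549755813888
(3,6): OLD=1908491162584773/8796093022208 → NEW=255, ERR=-334512558078267/8796093022208
(4,0): OLD=58606193527/268435456 → NEW=255, ERR=-9844847753/268435456
(4,1): OLD=862575062331/4294967296 → NEW=255, ERR=-232641598149/4294967296
(4,2): OLD=12374024105973/68719476736 → NEW=255, ERR=-5149442461707/68719476736
(4,3): OLD=110432385511383/549755813888 → NEW=255, ERR=-29755347030057/549755813888
(4,4): OLD=1068062035866381/4398046511104 → NEW=255, ERR=-53439824465139/4398046511104
(4,5): OLD=32459164694606837/140737488355328 → NEW=255, ERR=-3428894836001803/140737488355328
(4,6): OLD=518792320156918851/2251799813685248 → NEW=255, ERR=-55416632332819389/2251799813685248
Output grid:
  Row 0: .......  (7 black, running=7)
  Row 1: #.##.#.  (3 black, running=10)
  Row 2: #.#.##.  (3 black, running=13)
  Row 3: ####.##  (1 black, running=14)
  Row 4: #######  (0 black, running=14)

Answer: 14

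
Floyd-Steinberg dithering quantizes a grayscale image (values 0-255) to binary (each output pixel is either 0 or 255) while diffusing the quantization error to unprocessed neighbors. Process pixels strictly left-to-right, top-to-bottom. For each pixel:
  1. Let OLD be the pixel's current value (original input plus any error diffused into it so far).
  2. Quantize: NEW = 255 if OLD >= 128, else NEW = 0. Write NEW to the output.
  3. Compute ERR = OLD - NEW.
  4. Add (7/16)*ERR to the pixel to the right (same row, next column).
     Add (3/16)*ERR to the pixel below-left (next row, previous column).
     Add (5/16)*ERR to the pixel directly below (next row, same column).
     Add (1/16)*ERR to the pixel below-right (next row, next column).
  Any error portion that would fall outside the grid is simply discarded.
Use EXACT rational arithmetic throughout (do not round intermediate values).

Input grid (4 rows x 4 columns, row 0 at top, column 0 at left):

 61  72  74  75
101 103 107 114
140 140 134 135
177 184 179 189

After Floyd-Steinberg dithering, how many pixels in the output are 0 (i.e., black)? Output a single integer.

Answer: 8

Derivation:
(0,0): OLD=61 → NEW=0, ERR=61
(0,1): OLD=1579/16 → NEW=0, ERR=1579/16
(0,2): OLD=29997/256 → NEW=0, ERR=29997/256
(0,3): OLD=517179/4096 → NEW=0, ERR=517179/4096
(1,0): OLD=35473/256 → NEW=255, ERR=-29807/256
(1,1): OLD=222583/2048 → NEW=0, ERR=222583/2048
(1,2): OLD=14484035/65536 → NEW=255, ERR=-2227645/65536
(1,3): OLD=152997701/1048576 → NEW=255, ERR=-114389179/1048576
(2,0): OLD=4062989/32768 → NEW=0, ERR=4062989/32768
(2,1): OLD=224982239/1048576 → NEW=255, ERR=-42404641/1048576
(2,2): OLD=192987227/2097152 → NEW=0, ERR=192987227/2097152
(2,3): OLD=4665582479/33554432 → NEW=255, ERR=-3890797681/33554432
(3,0): OLD=3492431549/16777216 → NEW=255, ERR=-785758531/16777216
(3,1): OLD=47211386723/268435456 → NEW=255, ERR=-21239654557/268435456
(3,2): OLD=639398656925/4294967296 → NEW=255, ERR=-455818003555/4294967296
(3,3): OLD=7702382403275/68719476736 → NEW=0, ERR=7702382403275/68719476736
Output grid:
  Row 0: ....  (4 black, running=4)
  Row 1: #.##  (1 black, running=5)
  Row 2: .#.#  (2 black, running=7)
  Row 3: ###.  (1 black, running=8)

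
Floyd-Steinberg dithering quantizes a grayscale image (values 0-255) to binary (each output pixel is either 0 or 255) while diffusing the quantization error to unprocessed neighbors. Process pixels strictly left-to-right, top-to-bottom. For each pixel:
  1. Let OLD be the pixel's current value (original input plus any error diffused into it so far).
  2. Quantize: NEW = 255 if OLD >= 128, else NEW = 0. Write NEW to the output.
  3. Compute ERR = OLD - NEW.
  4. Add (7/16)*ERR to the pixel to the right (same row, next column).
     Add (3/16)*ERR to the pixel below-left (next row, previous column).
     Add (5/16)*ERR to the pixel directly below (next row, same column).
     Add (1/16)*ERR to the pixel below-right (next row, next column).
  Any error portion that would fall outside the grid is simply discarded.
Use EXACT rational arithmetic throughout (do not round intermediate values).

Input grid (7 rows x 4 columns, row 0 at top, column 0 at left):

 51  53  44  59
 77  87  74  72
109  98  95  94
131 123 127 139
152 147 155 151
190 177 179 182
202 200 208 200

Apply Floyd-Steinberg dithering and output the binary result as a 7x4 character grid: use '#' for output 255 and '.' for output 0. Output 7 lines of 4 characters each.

Answer: ....
.#.#
.#..
#.##
#.#.
##.#
####

Derivation:
(0,0): OLD=51 → NEW=0, ERR=51
(0,1): OLD=1205/16 → NEW=0, ERR=1205/16
(0,2): OLD=19699/256 → NEW=0, ERR=19699/256
(0,3): OLD=379557/4096 → NEW=0, ERR=379557/4096
(1,0): OLD=27407/256 → NEW=0, ERR=27407/256
(1,1): OLD=358377/2048 → NEW=255, ERR=-163863/2048
(1,2): OLD=5578653/65536 → NEW=0, ERR=5578653/65536
(1,3): OLD=149955547/1048576 → NEW=255, ERR=-117431333/1048576
(2,0): OLD=4176403/32768 → NEW=0, ERR=4176403/32768
(2,1): OLD=158764161/1048576 → NEW=255, ERR=-108622719/1048576
(2,2): OLD=105447109/2097152 → NEW=0, ERR=105447109/2097152
(2,3): OLD=2896449937/33554432 → NEW=0, ERR=2896449937/33554432
(3,0): OLD=2540171619/16777216 → NEW=255, ERR=-1738018461/16777216
(3,1): OLD=16830663293/268435456 → NEW=0, ERR=16830663293/268435456
(3,2): OLD=772469021827/4294967296 → NEW=255, ERR=-322747638653/4294967296
(3,3): OLD=9362457434645/68719476736 → NEW=255, ERR=-8161009133035/68719476736
(4,0): OLD=564285541991/4294967296 → NEW=255, ERR=-530931118489/4294967296
(4,1): OLD=3159261336117/34359738368 → NEW=0, ERR=3159261336117/34359738368
(4,2): OLD=168659772322581/1099511627776 → NEW=255, ERR=-111715692760299/1099511627776
(4,3): OLD=1138906117246755/17592186044416 → NEW=0, ERR=1138906117246755/17592186044416
(5,0): OLD=92694143907511/549755813888 → NEW=255, ERR=-47493588633929/549755813888
(5,1): OLD=2483323058151265/17592186044416 → NEW=255, ERR=-2002684383174815/17592186044416
(5,2): OLD=1014444840124749/8796093022208 → NEW=0, ERR=1014444840124749/8796093022208
(5,3): OLD=69337753025154869/281474976710656 → NEW=255, ERR=-2438366036062411/281474976710656
(6,0): OLD=43250917964599427/281474976710656 → NEW=255, ERR=-28525201096617853/281474976710656
(6,1): OLD=613898754415193285/4503599627370496 → NEW=255, ERR=-534519150564283195/4503599627370496
(6,2): OLD=13213595524834637395/72057594037927936 → NEW=255, ERR=-5161090954836986285/72057594037927936
(6,3): OLD=199645887841652548933/1152921504606846976 → NEW=255, ERR=-94349095833093429947/1152921504606846976
Row 0: ....
Row 1: .#.#
Row 2: .#..
Row 3: #.##
Row 4: #.#.
Row 5: ##.#
Row 6: ####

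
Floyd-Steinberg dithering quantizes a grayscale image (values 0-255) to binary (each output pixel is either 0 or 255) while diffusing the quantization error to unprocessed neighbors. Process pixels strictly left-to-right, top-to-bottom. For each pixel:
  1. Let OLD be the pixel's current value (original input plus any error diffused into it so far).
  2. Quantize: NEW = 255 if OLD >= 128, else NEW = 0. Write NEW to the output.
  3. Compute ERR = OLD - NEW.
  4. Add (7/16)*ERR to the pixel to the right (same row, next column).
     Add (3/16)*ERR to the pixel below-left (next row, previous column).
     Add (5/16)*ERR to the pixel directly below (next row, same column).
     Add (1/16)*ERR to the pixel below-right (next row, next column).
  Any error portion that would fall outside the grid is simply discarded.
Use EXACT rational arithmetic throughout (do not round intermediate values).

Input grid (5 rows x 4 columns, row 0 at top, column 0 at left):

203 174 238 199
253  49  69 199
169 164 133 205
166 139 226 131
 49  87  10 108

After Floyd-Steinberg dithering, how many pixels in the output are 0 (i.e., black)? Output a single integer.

(0,0): OLD=203 → NEW=255, ERR=-52
(0,1): OLD=605/4 → NEW=255, ERR=-415/4
(0,2): OLD=12327/64 → NEW=255, ERR=-3993/64
(0,3): OLD=175825/1024 → NEW=255, ERR=-85295/1024
(1,0): OLD=13907/64 → NEW=255, ERR=-2413/64
(1,1): OLD=-7611/512 → NEW=0, ERR=-7611/512
(1,2): OLD=342377/16384 → NEW=0, ERR=342377/16384
(1,3): OLD=46717487/262144 → NEW=255, ERR=-20129233/262144
(2,0): OLD=1265095/8192 → NEW=255, ERR=-823865/8192
(2,1): OLD=30649149/262144 → NEW=0, ERR=30649149/262144
(2,2): OLD=91936513/524288 → NEW=255, ERR=-41756927/524288
(2,3): OLD=1237029885/8388608 → NEW=255, ERR=-902065155/8388608
(3,0): OLD=656383511/4194304 → NEW=255, ERR=-413164009/4194304
(3,1): OLD=7463930825/67108864 → NEW=0, ERR=7463930825/67108864
(3,2): OLD=254385353143/1073741824 → NEW=255, ERR=-19418811977/1073741824
(3,3): OLD=1451791293569/17179869184 → NEW=0, ERR=1451791293569/17179869184
(4,0): OLD=41952021131/1073741824 → NEW=0, ERR=41952021131/1073741824
(4,1): OLD=1110700405345/8589934592 → NEW=255, ERR=-1079732915615/8589934592
(4,2): OLD=-7654846535423/274877906944 → NEW=0, ERR=-7654846535423/274877906944
(4,3): OLD=532577185070679/4398046511104 → NEW=0, ERR=532577185070679/4398046511104
Output grid:
  Row 0: ####  (0 black, running=0)
  Row 1: #..#  (2 black, running=2)
  Row 2: #.##  (1 black, running=3)
  Row 3: #.#.  (2 black, running=5)
  Row 4: .#..  (3 black, running=8)

Answer: 8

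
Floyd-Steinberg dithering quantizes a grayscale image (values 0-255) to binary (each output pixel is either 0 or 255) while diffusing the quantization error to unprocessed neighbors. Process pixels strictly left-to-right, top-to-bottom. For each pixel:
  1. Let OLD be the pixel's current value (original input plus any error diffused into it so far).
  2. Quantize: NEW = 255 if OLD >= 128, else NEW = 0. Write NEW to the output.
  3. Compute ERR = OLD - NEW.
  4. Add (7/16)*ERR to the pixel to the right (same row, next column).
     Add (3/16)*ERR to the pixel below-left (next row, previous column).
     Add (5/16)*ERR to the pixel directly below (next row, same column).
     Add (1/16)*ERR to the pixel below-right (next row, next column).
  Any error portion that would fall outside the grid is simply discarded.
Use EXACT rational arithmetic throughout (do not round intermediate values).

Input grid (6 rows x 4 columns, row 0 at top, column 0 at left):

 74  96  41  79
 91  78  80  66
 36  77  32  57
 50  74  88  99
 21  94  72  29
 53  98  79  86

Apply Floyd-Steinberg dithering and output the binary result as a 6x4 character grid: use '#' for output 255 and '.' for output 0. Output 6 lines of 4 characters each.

Answer: .#..
...#
.#..
...#
.#..
..#.

Derivation:
(0,0): OLD=74 → NEW=0, ERR=74
(0,1): OLD=1027/8 → NEW=255, ERR=-1013/8
(0,2): OLD=-1843/128 → NEW=0, ERR=-1843/128
(0,3): OLD=148891/2048 → NEW=0, ERR=148891/2048
(1,0): OLD=11569/128 → NEW=0, ERR=11569/128
(1,1): OLD=81815/1024 → NEW=0, ERR=81815/1024
(1,2): OLD=3806755/32768 → NEW=0, ERR=3806755/32768
(1,3): OLD=72689765/524288 → NEW=255, ERR=-61003675/524288
(2,0): OLD=1298029/16384 → NEW=0, ERR=1298029/16384
(2,1): OLD=86014911/524288 → NEW=255, ERR=-47678529/524288
(2,2): OLD=12263051/1048576 → NEW=0, ERR=12263051/1048576
(2,3): OLD=553922079/16777216 → NEW=0, ERR=553922079/16777216
(3,0): OLD=484079453/8388608 → NEW=0, ERR=484079453/8388608
(3,1): OLD=10465289795/134217728 → NEW=0, ERR=10465289795/134217728
(3,2): OLD=271172368701/2147483648 → NEW=0, ERR=271172368701/2147483648
(3,3): OLD=5679445538347/34359738368 → NEW=255, ERR=-3082287745493/34359738368
(4,0): OLD=115219382233/2147483648 → NEW=0, ERR=115219382233/2147483648
(4,1): OLD=2905507855947/17179869184 → NEW=255, ERR=-1475358785973/17179869184
(4,2): OLD=34053436043435/549755813888 → NEW=0, ERR=34053436043435/549755813888
(4,3): OLD=316297856696093/8796093022208 → NEW=0, ERR=316297856696093/8796093022208
(5,0): OLD=14751227999433/274877906944 → NEW=0, ERR=14751227999433/274877906944
(5,1): OLD=964133372394719/8796093022208 → NEW=0, ERR=964133372394719/8796093022208
(5,2): OLD=649530623186839/4398046511104 → NEW=255, ERR=-471971237144681/4398046511104
(5,3): OLD=7622170938708099/140737488355328 → NEW=0, ERR=7622170938708099/140737488355328
Row 0: .#..
Row 1: ...#
Row 2: .#..
Row 3: ...#
Row 4: .#..
Row 5: ..#.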